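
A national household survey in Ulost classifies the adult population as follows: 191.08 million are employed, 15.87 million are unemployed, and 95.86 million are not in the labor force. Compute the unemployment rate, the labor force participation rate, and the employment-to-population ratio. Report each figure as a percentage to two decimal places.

Unemployment rate ≈ 7.67%; labor force participation rate ≈ 68.34%; employment-population ratio ≈ 63.10%.

Labor force = employed + unemployed = 191.08 + 15.87 = 206.95 million.
Working-age population = 206.95 + 95.86 = 302.81 million.
Unemployment rate = 15.87 / 206.95 = 7.67%.
Labor force participation rate = 206.95 / 302.81 = 68.34%.
Employment-population ratio = 191.08 / 302.81 = 63.10%.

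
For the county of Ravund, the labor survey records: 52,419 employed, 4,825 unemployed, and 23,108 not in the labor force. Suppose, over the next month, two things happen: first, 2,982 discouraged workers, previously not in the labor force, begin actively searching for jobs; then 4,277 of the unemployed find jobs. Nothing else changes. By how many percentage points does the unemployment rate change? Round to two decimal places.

The unemployment rate changes by −2.57 percentage points.

Initially, labor force = 52,419 + 4,825 = 57,244, so u = 4,825/57,244 = 8.43%.
After the first change, unemployed and labor force both rise by 2,982 → E = 52,419, U = 7,807, labor force = 60,226.
After the second change, unemployed falls and employed rises by 4,277; labor force unchanged → E = 56,696, U = 3,530, labor force = 60,226.
New unemployment rate = 3,530 / 60,226 = 5.86%.
Change = 5.86% − 8.43% = −2.57 percentage points.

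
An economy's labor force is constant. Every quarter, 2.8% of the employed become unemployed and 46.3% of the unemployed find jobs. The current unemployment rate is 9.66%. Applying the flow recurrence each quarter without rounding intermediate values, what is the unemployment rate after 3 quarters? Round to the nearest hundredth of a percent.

With a fixed labor force, u_{t+1} = u_t + s·(1−u_t) − f·u_t = u_t·(1−s−f) + s.
Here 1−s−f = 0.509 and s = 0.028.
u_1 = 0.096600 × 0.509 + 0.028 = 0.077169.
u_2 = 0.077169 × 0.509 + 0.028 = 0.067279.
u_3 = 0.067279 × 0.509 + 0.028 = 0.062245.

Unemployment rate after three quarters ≈ 6.22%.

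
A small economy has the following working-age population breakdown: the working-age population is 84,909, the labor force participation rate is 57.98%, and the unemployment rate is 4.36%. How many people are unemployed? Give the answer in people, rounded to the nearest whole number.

About 2,146 are unemployed.

Labor force = 0.5798 × 84,909 = 49,230.
Unemployed = 0.0436 × 49,230 ≈ 2,146.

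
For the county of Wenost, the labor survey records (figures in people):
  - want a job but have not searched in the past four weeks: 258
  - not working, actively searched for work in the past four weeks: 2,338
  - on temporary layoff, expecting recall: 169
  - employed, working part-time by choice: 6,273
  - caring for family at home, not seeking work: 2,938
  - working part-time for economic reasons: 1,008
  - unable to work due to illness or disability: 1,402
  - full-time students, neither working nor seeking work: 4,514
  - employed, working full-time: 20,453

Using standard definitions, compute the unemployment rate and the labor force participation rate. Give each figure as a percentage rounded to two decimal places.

Employed = 6,273 + 1,008 + 20,453 = 27,734 (anyone who worked, including part-time for economic reasons, counts as employed).
Unemployed = 2,338 + 169 = 2,507 (jobless and actively searching, or on temporary layoff).
Labor force = 27,734 + 2,507 = 30,241.
Not in labor force = 258 + 2,938 + 1,402 + 4,514 = 9,112 (those not working and not actively searching are outside the labor force — including those who want a job but have given up searching).
Civilian working-age population = 30,241 + 9,112 = 39,353.
Unemployment rate = 2,507 / 30,241 = 8.29%.
Labor force participation rate = 30,241 / 39,353 = 76.85%.

Unemployment rate ≈ 8.29%; labor force participation rate ≈ 76.85%.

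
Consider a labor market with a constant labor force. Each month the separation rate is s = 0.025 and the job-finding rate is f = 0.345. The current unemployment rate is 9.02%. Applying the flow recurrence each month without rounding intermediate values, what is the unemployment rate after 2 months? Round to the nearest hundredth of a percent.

Unemployment rate after two months ≈ 7.66%.

With a fixed labor force, u_{t+1} = u_t + s·(1−u_t) − f·u_t = u_t·(1−s−f) + s.
Here 1−s−f = 0.630 and s = 0.025.
u_1 = 0.090200 × 0.630 + 0.025 = 0.081826.
u_2 = 0.081826 × 0.630 + 0.025 = 0.076550.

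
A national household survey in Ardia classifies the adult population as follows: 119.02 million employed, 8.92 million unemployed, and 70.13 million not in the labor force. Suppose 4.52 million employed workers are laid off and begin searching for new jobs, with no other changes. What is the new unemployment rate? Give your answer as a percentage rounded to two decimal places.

New unemployment rate ≈ 10.50%.

Initially, labor force = 119.02 + 8.92 = 127.94 million, so u = 8.92/127.94 = 6.97%.
After the change, employed falls and unemployed rises by 4.52; labor force unchanged → E = 114.50, U = 13.44, labor force = 127.94 million.
New unemployment rate = 13.44 / 127.94 = 10.50%.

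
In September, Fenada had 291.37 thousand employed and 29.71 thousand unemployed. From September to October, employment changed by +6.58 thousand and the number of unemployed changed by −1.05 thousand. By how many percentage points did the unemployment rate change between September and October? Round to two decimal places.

September: labor force = 291.37 + 29.71 = 321.08; u = 29.71/321.08 = 9.25%.
October: labor force = 297.95 + 28.66 = 326.61; u = 28.66/326.61 = 8.77%.
Change = 8.77% − 9.25% = −0.48 pp.

The unemployment rate changed by −0.48 percentage points.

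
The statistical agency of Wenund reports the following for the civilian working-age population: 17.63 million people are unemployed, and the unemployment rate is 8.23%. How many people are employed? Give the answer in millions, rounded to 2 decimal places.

Labor force = U / u = 17.63 / 0.0823 ≈ 214.22 million.
Employed = labor force − unemployed = 214.22 − 17.63 = 196.59 million.

About 196.59 million are employed.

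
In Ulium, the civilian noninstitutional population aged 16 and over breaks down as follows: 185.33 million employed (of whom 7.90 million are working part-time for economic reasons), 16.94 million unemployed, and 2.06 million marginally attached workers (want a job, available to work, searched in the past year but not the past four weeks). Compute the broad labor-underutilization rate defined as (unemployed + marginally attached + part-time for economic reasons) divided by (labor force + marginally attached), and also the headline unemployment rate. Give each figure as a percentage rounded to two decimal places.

Broad underutilization rate ≈ 13.16%; headline unemployment rate ≈ 8.37%.

Labor force = 185.33 + 16.94 = 202.27 million.
Numerator = 16.94 + 2.06 + 7.90 = 26.90 million.
Denominator = 202.27 + 2.06 = 204.33 million.
Broad rate = 26.90 / 204.33 = 13.16%.
Headline unemployment rate = 16.94 / 202.27 = 8.37%.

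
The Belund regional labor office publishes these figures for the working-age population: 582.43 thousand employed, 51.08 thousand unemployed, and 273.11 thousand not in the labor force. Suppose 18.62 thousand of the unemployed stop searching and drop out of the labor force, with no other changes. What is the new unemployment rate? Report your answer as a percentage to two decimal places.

New unemployment rate ≈ 5.28%.

Initially, labor force = 582.43 + 51.08 = 633.51 thousand, so u = 51.08/633.51 = 8.06%.
After the change, unemployed and labor force both fall by 18.62 → E = 582.43, U = 32.46, labor force = 614.89 thousand.
New unemployment rate = 32.46 / 614.89 = 5.28%.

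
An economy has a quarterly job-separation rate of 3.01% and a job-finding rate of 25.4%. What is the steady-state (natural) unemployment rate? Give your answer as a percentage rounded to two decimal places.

At steady state the flows balance: s·E = f·U, so U/(E+U) = s/(s+f).
u* = 3.01 / (3.01 + 25.4) = 3.01 / 28.41 = 10.59%.

Steady-state unemployment rate ≈ 10.59%.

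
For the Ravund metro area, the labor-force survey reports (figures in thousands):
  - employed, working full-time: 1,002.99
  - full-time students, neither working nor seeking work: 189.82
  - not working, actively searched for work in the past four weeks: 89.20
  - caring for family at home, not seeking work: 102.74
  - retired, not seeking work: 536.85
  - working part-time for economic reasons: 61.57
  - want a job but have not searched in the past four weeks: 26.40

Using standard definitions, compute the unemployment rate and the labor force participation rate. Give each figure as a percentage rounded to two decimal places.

Employed = 1,002.99 + 61.57 = 1,064.56 thousand (anyone who worked, including part-time for economic reasons, counts as employed).
Unemployed = 89.20 thousand.
Labor force = 1,064.56 + 89.20 = 1,153.76 thousand.
Not in labor force = 189.82 + 102.74 + 536.85 + 26.40 = 855.81 thousand (those not working and not actively searching are outside the labor force — including those who want a job but have given up searching).
Civilian working-age population = 1,153.76 + 855.81 = 2,009.57 thousand.
Unemployment rate = 89.20 / 1,153.76 = 7.73%.
Labor force participation rate = 1,153.76 / 2,009.57 = 57.41%.

Unemployment rate ≈ 7.73%; labor force participation rate ≈ 57.41%.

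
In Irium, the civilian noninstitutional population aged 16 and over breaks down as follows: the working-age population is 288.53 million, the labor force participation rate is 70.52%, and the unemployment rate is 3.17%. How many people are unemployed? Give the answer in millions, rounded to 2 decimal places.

About 6.45 million are unemployed.

Labor force = 0.7052 × 288.53 = 203.47 million.
Unemployed = 0.0317 × 203.47 ≈ 6.45 million.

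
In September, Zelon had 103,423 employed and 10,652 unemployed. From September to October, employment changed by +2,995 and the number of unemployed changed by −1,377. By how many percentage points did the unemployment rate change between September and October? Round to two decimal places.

The unemployment rate changed by −1.32 percentage points.

September: labor force = 103,423 + 10,652 = 114,075; u = 10,652/114,075 = 9.34%.
October: labor force = 106,418 + 9,275 = 115,693; u = 9,275/115,693 = 8.02%.
Change = 8.02% − 9.34% = −1.32 pp.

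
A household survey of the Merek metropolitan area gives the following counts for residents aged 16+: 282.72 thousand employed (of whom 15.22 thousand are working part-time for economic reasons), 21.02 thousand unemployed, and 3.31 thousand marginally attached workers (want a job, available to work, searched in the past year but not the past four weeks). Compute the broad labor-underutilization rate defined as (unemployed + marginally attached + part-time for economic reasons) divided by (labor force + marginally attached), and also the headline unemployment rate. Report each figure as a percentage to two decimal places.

Labor force = 282.72 + 21.02 = 303.74 thousand.
Numerator = 21.02 + 3.31 + 15.22 = 39.55 thousand.
Denominator = 303.74 + 3.31 = 307.05 thousand.
Broad rate = 39.55 / 307.05 = 12.88%.
Headline unemployment rate = 21.02 / 303.74 = 6.92%.

Broad underutilization rate ≈ 12.88%; headline unemployment rate ≈ 6.92%.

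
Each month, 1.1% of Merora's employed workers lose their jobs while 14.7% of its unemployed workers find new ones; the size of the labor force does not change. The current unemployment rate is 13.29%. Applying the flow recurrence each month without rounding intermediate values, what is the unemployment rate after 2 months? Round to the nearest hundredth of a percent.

With a fixed labor force, u_{t+1} = u_t + s·(1−u_t) − f·u_t = u_t·(1−s−f) + s.
Here 1−s−f = 0.842 and s = 0.011.
u_1 = 0.132900 × 0.842 + 0.011 = 0.122902.
u_2 = 0.122902 × 0.842 + 0.011 = 0.114483.

Unemployment rate after two months ≈ 11.45%.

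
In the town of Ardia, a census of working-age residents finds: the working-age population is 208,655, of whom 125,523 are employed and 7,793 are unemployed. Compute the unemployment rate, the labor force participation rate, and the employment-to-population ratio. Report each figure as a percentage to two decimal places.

Unemployment rate ≈ 5.85%; labor force participation rate ≈ 63.89%; employment-population ratio ≈ 60.16%.

Labor force = employed + unemployed = 125,523 + 7,793 = 133,316.
Unemployment rate = 7,793 / 133,316 = 5.85%.
Labor force participation rate = 133,316 / 208,655 = 63.89%.
Employment-population ratio = 125,523 / 208,655 = 60.16%.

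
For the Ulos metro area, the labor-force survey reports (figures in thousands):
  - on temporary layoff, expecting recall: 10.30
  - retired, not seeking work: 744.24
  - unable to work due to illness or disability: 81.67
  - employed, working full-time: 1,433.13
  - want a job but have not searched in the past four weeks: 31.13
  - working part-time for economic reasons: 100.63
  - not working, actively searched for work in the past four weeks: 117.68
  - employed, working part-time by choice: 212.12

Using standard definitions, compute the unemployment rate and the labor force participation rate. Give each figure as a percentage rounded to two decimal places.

Employed = 1,433.13 + 100.63 + 212.12 = 1,745.88 thousand (anyone who worked, including part-time for economic reasons, counts as employed).
Unemployed = 10.30 + 117.68 = 127.98 thousand (jobless and actively searching, or on temporary layoff).
Labor force = 1,745.88 + 127.98 = 1,873.86 thousand.
Not in labor force = 744.24 + 81.67 + 31.13 = 857.04 thousand (those not working and not actively searching are outside the labor force — including those who want a job but have given up searching).
Civilian working-age population = 1,873.86 + 857.04 = 2,730.90 thousand.
Unemployment rate = 127.98 / 1,873.86 = 6.83%.
Labor force participation rate = 1,873.86 / 2,730.90 = 68.62%.

Unemployment rate ≈ 6.83%; labor force participation rate ≈ 68.62%.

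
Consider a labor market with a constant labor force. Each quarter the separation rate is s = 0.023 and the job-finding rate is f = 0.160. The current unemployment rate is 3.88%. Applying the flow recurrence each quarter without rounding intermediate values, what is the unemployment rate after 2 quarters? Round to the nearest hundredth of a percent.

Unemployment rate after two quarters ≈ 6.77%.

With a fixed labor force, u_{t+1} = u_t + s·(1−u_t) − f·u_t = u_t·(1−s−f) + s.
Here 1−s−f = 0.817 and s = 0.023.
u_1 = 0.038800 × 0.817 + 0.023 = 0.054700.
u_2 = 0.054700 × 0.817 + 0.023 = 0.067690.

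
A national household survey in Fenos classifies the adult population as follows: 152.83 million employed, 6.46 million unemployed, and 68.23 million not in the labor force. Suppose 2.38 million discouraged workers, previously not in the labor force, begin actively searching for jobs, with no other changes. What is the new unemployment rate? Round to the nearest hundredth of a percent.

New unemployment rate ≈ 5.47%.

Initially, labor force = 152.83 + 6.46 = 159.29 million, so u = 6.46/159.29 = 4.06%.
After the change, unemployed and labor force both rise by 2.38 → E = 152.83, U = 8.84, labor force = 161.67 million.
New unemployment rate = 8.84 / 161.67 = 5.47%.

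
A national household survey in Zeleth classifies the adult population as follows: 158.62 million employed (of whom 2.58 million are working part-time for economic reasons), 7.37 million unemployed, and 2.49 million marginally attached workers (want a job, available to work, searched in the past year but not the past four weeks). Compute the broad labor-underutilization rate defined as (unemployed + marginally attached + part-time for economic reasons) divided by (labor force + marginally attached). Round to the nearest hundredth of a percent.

Labor force = 158.62 + 7.37 = 165.99 million.
Numerator = 7.37 + 2.49 + 2.58 = 12.44 million.
Denominator = 165.99 + 2.49 = 168.48 million.
Broad rate = 12.44 / 168.48 = 7.38%.

Broad underutilization rate ≈ 7.38%.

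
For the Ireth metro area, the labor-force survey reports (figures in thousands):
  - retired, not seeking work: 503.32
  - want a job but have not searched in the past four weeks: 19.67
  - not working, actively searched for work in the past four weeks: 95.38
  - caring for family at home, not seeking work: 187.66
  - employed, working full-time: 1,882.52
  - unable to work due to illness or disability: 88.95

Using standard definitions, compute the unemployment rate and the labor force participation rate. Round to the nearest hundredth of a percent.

Employed = 1,882.52 thousand.
Unemployed = 95.38 thousand.
Labor force = 1,882.52 + 95.38 = 1,977.90 thousand.
Not in labor force = 503.32 + 19.67 + 187.66 + 88.95 = 799.60 thousand (those not working and not actively searching are outside the labor force — including those who want a job but have given up searching).
Civilian working-age population = 1,977.90 + 799.60 = 2,777.50 thousand.
Unemployment rate = 95.38 / 1,977.90 = 4.82%.
Labor force participation rate = 1,977.90 / 2,777.50 = 71.21%.

Unemployment rate ≈ 4.82%; labor force participation rate ≈ 71.21%.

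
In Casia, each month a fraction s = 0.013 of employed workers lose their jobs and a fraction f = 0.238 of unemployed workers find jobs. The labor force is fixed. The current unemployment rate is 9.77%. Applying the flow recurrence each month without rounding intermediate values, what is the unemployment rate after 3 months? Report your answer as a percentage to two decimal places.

With a fixed labor force, u_{t+1} = u_t + s·(1−u_t) − f·u_t = u_t·(1−s−f) + s.
Here 1−s−f = 0.749 and s = 0.013.
u_1 = 0.097700 × 0.749 + 0.013 = 0.086177.
u_2 = 0.086177 × 0.749 + 0.013 = 0.077547.
u_3 = 0.077547 × 0.749 + 0.013 = 0.071083.

Unemployment rate after three months ≈ 7.11%.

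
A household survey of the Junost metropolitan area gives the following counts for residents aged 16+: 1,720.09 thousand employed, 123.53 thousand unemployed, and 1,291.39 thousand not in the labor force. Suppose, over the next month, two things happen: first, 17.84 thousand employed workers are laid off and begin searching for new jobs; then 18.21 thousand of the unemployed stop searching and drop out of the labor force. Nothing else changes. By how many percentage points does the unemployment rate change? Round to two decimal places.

The unemployment rate changes by +0.05 percentage points.

Initially, labor force = 1,720.09 + 123.53 = 1,843.62 thousand, so u = 123.53/1,843.62 = 6.70%.
After the first change, employed falls and unemployed rises by 17.84; labor force unchanged → E = 1,702.25, U = 141.37, labor force = 1,843.62 thousand.
After the second change, unemployed and labor force both fall by 18.21 → E = 1,702.25, U = 123.16, labor force = 1,825.41 thousand.
New unemployment rate = 123.16 / 1,825.41 = 6.75%.
Change = 6.75% − 6.70% = +0.05 percentage points.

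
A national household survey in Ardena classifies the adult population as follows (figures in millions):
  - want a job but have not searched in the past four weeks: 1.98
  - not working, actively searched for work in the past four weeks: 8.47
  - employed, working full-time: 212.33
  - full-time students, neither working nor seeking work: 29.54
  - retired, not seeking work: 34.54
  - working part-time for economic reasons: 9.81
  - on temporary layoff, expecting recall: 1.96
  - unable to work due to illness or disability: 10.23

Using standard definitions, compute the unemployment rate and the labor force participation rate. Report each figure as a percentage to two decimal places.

Employed = 212.33 + 9.81 = 222.14 million (anyone who worked, including part-time for economic reasons, counts as employed).
Unemployed = 8.47 + 1.96 = 10.43 million (jobless and actively searching, or on temporary layoff).
Labor force = 222.14 + 10.43 = 232.57 million.
Not in labor force = 1.98 + 29.54 + 34.54 + 10.23 = 76.29 million (those not working and not actively searching are outside the labor force — including those who want a job but have given up searching).
Civilian working-age population = 232.57 + 76.29 = 308.86 million.
Unemployment rate = 10.43 / 232.57 = 4.48%.
Labor force participation rate = 232.57 / 308.86 = 75.30%.

Unemployment rate ≈ 4.48%; labor force participation rate ≈ 75.30%.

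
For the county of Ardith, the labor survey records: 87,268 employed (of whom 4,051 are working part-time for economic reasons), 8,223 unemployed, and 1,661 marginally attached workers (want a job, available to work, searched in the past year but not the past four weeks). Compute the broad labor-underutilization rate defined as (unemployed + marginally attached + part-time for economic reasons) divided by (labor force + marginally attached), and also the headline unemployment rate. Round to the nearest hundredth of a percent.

Labor force = 87,268 + 8,223 = 95,491.
Numerator = 8,223 + 1,661 + 4,051 = 13,935.
Denominator = 95,491 + 1,661 = 97,152.
Broad rate = 13,935 / 97,152 = 14.34%.
Headline unemployment rate = 8,223 / 95,491 = 8.61%.

Broad underutilization rate ≈ 14.34%; headline unemployment rate ≈ 8.61%.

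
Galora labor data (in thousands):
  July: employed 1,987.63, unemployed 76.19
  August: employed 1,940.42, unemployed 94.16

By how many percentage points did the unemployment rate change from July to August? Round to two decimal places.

The unemployment rate changed by +0.94 percentage points.

July: labor force = 1,987.63 + 76.19 = 2,063.82; u = 76.19/2,063.82 = 3.69%.
August: labor force = 1,940.42 + 94.16 = 2,034.58; u = 94.16/2,034.58 = 4.63%.
Change = 4.63% − 3.69% = +0.94 pp.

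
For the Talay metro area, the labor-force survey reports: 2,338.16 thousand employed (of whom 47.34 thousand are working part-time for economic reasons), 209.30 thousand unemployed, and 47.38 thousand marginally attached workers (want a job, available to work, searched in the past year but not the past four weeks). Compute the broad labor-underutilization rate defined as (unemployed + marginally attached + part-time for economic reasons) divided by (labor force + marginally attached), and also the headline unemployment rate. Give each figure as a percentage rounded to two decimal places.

Labor force = 2,338.16 + 209.30 = 2,547.46 thousand.
Numerator = 209.30 + 47.38 + 47.34 = 304.02 thousand.
Denominator = 2,547.46 + 47.38 = 2,594.84 thousand.
Broad rate = 304.02 / 2,594.84 = 11.72%.
Headline unemployment rate = 209.30 / 2,547.46 = 8.22%.

Broad underutilization rate ≈ 11.72%; headline unemployment rate ≈ 8.22%.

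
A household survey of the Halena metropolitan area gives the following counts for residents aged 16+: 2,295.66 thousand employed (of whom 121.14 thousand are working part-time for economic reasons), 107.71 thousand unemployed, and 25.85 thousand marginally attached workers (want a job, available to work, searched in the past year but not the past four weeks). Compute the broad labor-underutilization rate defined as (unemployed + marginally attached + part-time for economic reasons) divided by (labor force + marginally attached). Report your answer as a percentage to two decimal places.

Broad underutilization rate ≈ 10.48%.

Labor force = 2,295.66 + 107.71 = 2,403.37 thousand.
Numerator = 107.71 + 25.85 + 121.14 = 254.70 thousand.
Denominator = 2,403.37 + 25.85 = 2,429.22 thousand.
Broad rate = 254.70 / 2,429.22 = 10.48%.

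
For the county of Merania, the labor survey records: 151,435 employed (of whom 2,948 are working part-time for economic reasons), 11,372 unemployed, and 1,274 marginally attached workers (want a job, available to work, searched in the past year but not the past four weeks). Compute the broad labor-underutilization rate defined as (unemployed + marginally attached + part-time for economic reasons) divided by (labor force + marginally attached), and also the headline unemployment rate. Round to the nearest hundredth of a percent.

Broad underutilization rate ≈ 9.50%; headline unemployment rate ≈ 6.98%.

Labor force = 151,435 + 11,372 = 162,807.
Numerator = 11,372 + 1,274 + 2,948 = 15,594.
Denominator = 162,807 + 1,274 = 164,081.
Broad rate = 15,594 / 164,081 = 9.50%.
Headline unemployment rate = 11,372 / 162,807 = 6.98%.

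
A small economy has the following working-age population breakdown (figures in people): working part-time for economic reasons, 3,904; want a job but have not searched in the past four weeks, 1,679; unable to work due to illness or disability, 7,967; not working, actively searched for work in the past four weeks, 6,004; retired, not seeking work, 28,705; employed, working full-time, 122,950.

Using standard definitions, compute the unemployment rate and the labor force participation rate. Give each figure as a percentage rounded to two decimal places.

Unemployment rate ≈ 4.52%; labor force participation rate ≈ 77.60%.

Employed = 3,904 + 122,950 = 126,854 (anyone who worked, including part-time for economic reasons, counts as employed).
Unemployed = 6,004.
Labor force = 126,854 + 6,004 = 132,858.
Not in labor force = 1,679 + 7,967 + 28,705 = 38,351 (those not working and not actively searching are outside the labor force — including those who want a job but have given up searching).
Civilian working-age population = 132,858 + 38,351 = 171,209.
Unemployment rate = 6,004 / 132,858 = 4.52%.
Labor force participation rate = 132,858 / 171,209 = 77.60%.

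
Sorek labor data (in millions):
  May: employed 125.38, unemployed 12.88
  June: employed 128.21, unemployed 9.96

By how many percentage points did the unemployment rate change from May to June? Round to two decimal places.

The unemployment rate changed by −2.11 percentage points.

May: labor force = 125.38 + 12.88 = 138.26; u = 12.88/138.26 = 9.32%.
June: labor force = 128.21 + 9.96 = 138.17; u = 9.96/138.17 = 7.21%.
Change = 7.21% − 9.32% = −2.11 pp.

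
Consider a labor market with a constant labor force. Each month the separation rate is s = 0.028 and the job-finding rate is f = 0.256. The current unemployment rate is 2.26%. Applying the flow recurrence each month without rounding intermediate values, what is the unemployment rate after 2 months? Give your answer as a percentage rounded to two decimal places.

Unemployment rate after two months ≈ 5.96%.

With a fixed labor force, u_{t+1} = u_t + s·(1−u_t) − f·u_t = u_t·(1−s−f) + s.
Here 1−s−f = 0.716 and s = 0.028.
u_1 = 0.022600 × 0.716 + 0.028 = 0.044182.
u_2 = 0.044182 × 0.716 + 0.028 = 0.059634.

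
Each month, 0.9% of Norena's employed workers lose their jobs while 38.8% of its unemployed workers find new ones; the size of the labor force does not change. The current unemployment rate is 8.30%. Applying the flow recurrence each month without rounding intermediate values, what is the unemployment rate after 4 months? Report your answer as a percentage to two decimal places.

Unemployment rate after four months ≈ 3.06%.

With a fixed labor force, u_{t+1} = u_t + s·(1−u_t) − f·u_t = u_t·(1−s−f) + s.
Here 1−s−f = 0.603 and s = 0.009.
u_1 = 0.083000 × 0.603 + 0.009 = 0.059049.
u_2 = 0.059049 × 0.603 + 0.009 = 0.044607.
u_3 = 0.044607 × 0.603 + 0.009 = 0.035898.
u_4 = 0.035898 × 0.603 + 0.009 = 0.030646.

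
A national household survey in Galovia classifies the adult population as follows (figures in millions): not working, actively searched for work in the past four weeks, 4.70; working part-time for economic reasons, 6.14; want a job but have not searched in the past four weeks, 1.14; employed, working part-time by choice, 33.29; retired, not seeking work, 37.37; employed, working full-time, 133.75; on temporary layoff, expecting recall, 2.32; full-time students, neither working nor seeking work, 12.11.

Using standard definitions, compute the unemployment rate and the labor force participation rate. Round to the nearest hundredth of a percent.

Employed = 6.14 + 33.29 + 133.75 = 173.18 million (anyone who worked, including part-time for economic reasons, counts as employed).
Unemployed = 4.70 + 2.32 = 7.02 million (jobless and actively searching, or on temporary layoff).
Labor force = 173.18 + 7.02 = 180.20 million.
Not in labor force = 1.14 + 37.37 + 12.11 = 50.62 million (those not working and not actively searching are outside the labor force — including those who want a job but have given up searching).
Civilian working-age population = 180.20 + 50.62 = 230.82 million.
Unemployment rate = 7.02 / 180.20 = 3.90%.
Labor force participation rate = 180.20 / 230.82 = 78.07%.

Unemployment rate ≈ 3.90%; labor force participation rate ≈ 78.07%.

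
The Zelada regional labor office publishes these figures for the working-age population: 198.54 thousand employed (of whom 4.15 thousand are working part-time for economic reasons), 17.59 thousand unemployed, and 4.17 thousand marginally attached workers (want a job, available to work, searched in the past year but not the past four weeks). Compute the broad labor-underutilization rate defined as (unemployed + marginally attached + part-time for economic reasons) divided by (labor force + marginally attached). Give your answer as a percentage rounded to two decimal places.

Broad underutilization rate ≈ 11.76%.

Labor force = 198.54 + 17.59 = 216.13 thousand.
Numerator = 17.59 + 4.17 + 4.15 = 25.91 thousand.
Denominator = 216.13 + 4.17 = 220.30 thousand.
Broad rate = 25.91 / 220.30 = 11.76%.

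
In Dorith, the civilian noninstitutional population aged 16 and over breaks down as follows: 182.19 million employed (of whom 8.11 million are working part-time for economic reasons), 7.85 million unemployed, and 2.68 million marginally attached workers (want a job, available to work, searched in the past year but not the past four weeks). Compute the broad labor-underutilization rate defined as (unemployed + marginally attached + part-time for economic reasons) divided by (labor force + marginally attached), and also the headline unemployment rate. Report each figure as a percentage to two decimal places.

Broad underutilization rate ≈ 9.67%; headline unemployment rate ≈ 4.13%.

Labor force = 182.19 + 7.85 = 190.04 million.
Numerator = 7.85 + 2.68 + 8.11 = 18.64 million.
Denominator = 190.04 + 2.68 = 192.72 million.
Broad rate = 18.64 / 192.72 = 9.67%.
Headline unemployment rate = 7.85 / 190.04 = 4.13%.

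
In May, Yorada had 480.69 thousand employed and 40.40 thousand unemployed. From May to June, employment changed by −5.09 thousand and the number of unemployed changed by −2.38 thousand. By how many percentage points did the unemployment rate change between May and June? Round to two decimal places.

The unemployment rate changed by −0.35 percentage points.

May: labor force = 480.69 + 40.40 = 521.09; u = 40.40/521.09 = 7.75%.
June: labor force = 475.60 + 38.02 = 513.62; u = 38.02/513.62 = 7.40%.
Change = 7.40% − 7.75% = −0.35 pp.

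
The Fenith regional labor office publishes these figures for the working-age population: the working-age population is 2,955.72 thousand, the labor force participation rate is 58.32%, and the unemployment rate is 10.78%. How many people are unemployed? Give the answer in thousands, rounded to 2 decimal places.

Labor force = 0.5832 × 2,955.72 = 1,723.78 thousand.
Unemployed = 0.1078 × 1,723.78 ≈ 185.82 thousand.

About 185.82 thousand are unemployed.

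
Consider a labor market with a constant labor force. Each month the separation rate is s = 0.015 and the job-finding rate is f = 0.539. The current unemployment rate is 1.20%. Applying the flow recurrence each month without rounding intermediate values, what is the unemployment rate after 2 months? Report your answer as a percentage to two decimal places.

With a fixed labor force, u_{t+1} = u_t + s·(1−u_t) − f·u_t = u_t·(1−s−f) + s.
Here 1−s−f = 0.446 and s = 0.015.
u_1 = 0.012000 × 0.446 + 0.015 = 0.020352.
u_2 = 0.020352 × 0.446 + 0.015 = 0.024077.

Unemployment rate after two months ≈ 2.41%.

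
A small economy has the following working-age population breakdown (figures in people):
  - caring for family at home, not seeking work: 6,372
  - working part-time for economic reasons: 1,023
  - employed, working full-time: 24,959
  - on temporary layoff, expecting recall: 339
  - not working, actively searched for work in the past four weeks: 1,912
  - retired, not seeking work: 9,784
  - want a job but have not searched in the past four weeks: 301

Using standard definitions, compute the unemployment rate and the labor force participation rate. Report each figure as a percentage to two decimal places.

Unemployment rate ≈ 7.97%; labor force participation rate ≈ 63.18%.

Employed = 1,023 + 24,959 = 25,982 (anyone who worked, including part-time for economic reasons, counts as employed).
Unemployed = 339 + 1,912 = 2,251 (jobless and actively searching, or on temporary layoff).
Labor force = 25,982 + 2,251 = 28,233.
Not in labor force = 6,372 + 9,784 + 301 = 16,457 (those not working and not actively searching are outside the labor force — including those who want a job but have given up searching).
Civilian working-age population = 28,233 + 16,457 = 44,690.
Unemployment rate = 2,251 / 28,233 = 7.97%.
Labor force participation rate = 28,233 / 44,690 = 63.18%.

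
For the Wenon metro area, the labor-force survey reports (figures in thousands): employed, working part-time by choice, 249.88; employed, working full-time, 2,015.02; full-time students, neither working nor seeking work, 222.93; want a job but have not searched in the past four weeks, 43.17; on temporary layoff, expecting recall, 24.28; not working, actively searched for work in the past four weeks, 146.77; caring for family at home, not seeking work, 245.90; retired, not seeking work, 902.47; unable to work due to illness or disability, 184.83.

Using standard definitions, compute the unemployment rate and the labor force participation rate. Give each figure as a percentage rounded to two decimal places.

Employed = 249.88 + 2,015.02 = 2,264.90 thousand.
Unemployed = 24.28 + 146.77 = 171.05 thousand (jobless and actively searching, or on temporary layoff).
Labor force = 2,264.90 + 171.05 = 2,435.95 thousand.
Not in labor force = 222.93 + 43.17 + 245.90 + 902.47 + 184.83 = 1,599.30 thousand (those not working and not actively searching are outside the labor force — including those who want a job but have given up searching).
Civilian working-age population = 2,435.95 + 1,599.30 = 4,035.25 thousand.
Unemployment rate = 171.05 / 2,435.95 = 7.02%.
Labor force participation rate = 2,435.95 / 4,035.25 = 60.37%.

Unemployment rate ≈ 7.02%; labor force participation rate ≈ 60.37%.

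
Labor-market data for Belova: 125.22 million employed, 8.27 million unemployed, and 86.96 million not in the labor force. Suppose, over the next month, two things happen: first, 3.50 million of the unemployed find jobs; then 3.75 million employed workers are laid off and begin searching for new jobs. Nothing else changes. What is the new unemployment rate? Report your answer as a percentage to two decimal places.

New unemployment rate ≈ 6.38%.

Initially, labor force = 125.22 + 8.27 = 133.49 million, so u = 8.27/133.49 = 6.20%.
After the first change, unemployed falls and employed rises by 3.50; labor force unchanged → E = 128.72, U = 4.77, labor force = 133.49 million.
After the second change, employed falls and unemployed rises by 3.75; labor force unchanged → E = 124.97, U = 8.52, labor force = 133.49 million.
New unemployment rate = 8.52 / 133.49 = 6.38%.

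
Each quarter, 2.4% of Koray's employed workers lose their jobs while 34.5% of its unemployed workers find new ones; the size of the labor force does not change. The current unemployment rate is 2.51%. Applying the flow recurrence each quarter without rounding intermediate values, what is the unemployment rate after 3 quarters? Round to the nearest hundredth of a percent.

With a fixed labor force, u_{t+1} = u_t + s·(1−u_t) − f·u_t = u_t·(1−s−f) + s.
Here 1−s−f = 0.631 and s = 0.024.
u_1 = 0.025100 × 0.631 + 0.024 = 0.039838.
u_2 = 0.039838 × 0.631 + 0.024 = 0.049138.
u_3 = 0.049138 × 0.631 + 0.024 = 0.055006.

Unemployment rate after three quarters ≈ 5.50%.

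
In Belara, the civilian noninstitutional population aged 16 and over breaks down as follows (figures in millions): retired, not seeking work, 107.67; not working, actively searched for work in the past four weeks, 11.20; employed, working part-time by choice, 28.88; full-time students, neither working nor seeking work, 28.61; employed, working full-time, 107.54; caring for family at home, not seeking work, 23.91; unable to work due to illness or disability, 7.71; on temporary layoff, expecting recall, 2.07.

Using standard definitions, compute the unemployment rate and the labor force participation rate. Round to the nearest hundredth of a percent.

Employed = 28.88 + 107.54 = 136.42 million.
Unemployed = 11.20 + 2.07 = 13.27 million (jobless and actively searching, or on temporary layoff).
Labor force = 136.42 + 13.27 = 149.69 million.
Not in labor force = 107.67 + 28.61 + 23.91 + 7.71 = 167.90 million (those not working and not actively searching are outside the labor force).
Civilian working-age population = 149.69 + 167.90 = 317.59 million.
Unemployment rate = 13.27 / 149.69 = 8.86%.
Labor force participation rate = 149.69 / 317.59 = 47.13%.

Unemployment rate ≈ 8.86%; labor force participation rate ≈ 47.13%.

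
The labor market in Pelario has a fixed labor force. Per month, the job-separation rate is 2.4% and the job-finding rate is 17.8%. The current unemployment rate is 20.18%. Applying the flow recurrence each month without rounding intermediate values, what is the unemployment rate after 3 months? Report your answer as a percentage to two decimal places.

With a fixed labor force, u_{t+1} = u_t + s·(1−u_t) − f·u_t = u_t·(1−s−f) + s.
Here 1−s−f = 0.798 and s = 0.024.
u_1 = 0.201800 × 0.798 + 0.024 = 0.185036.
u_2 = 0.185036 × 0.798 + 0.024 = 0.171659.
u_3 = 0.171659 × 0.798 + 0.024 = 0.160984.

Unemployment rate after three months ≈ 16.10%.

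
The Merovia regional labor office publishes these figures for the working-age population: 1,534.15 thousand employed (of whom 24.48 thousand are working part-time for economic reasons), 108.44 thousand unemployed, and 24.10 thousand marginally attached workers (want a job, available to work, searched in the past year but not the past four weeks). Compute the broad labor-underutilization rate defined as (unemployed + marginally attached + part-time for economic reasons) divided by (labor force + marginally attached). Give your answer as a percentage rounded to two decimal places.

Broad underutilization rate ≈ 9.42%.

Labor force = 1,534.15 + 108.44 = 1,642.59 thousand.
Numerator = 108.44 + 24.10 + 24.48 = 157.02 thousand.
Denominator = 1,642.59 + 24.10 = 1,666.69 thousand.
Broad rate = 157.02 / 1,666.69 = 9.42%.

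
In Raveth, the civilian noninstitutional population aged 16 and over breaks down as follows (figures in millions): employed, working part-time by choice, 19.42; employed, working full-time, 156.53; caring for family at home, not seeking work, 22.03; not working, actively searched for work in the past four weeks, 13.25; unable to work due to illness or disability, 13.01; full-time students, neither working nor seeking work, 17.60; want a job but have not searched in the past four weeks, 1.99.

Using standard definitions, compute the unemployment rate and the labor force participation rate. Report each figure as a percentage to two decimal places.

Employed = 19.42 + 156.53 = 175.95 million.
Unemployed = 13.25 million.
Labor force = 175.95 + 13.25 = 189.20 million.
Not in labor force = 22.03 + 13.01 + 17.60 + 1.99 = 54.63 million (those not working and not actively searching are outside the labor force — including those who want a job but have given up searching).
Civilian working-age population = 189.20 + 54.63 = 243.83 million.
Unemployment rate = 13.25 / 189.20 = 7.00%.
Labor force participation rate = 189.20 / 243.83 = 77.60%.

Unemployment rate ≈ 7.00%; labor force participation rate ≈ 77.60%.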